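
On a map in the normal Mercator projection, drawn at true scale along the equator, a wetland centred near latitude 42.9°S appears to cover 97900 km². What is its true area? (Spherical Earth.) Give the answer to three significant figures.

52500 km²

Mercator is conformal, so the point scale is isotropic: h = k = sec φ = 1/cos φ.
Areal scale = k² = sec²φ = 1/cos²(42.9°) = 1/0.7325² = 1.864.
True area = apparent / (areal scale) = 97900 / 1.864 ≈ 52500 km².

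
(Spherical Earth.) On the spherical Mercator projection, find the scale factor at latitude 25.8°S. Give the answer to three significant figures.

1.11

The Mercator projection is conformal; its linear scale factor is the same in every direction and equals sec φ = 1/cos φ.
k = 1/cos 25.8° = 1/0.9003 = 1.111.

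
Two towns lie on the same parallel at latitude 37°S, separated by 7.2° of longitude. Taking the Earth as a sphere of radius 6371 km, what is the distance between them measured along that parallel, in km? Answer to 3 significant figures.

Arc length along a parallel = R cos φ · Δλ (with Δλ in radians).
= 6371 × cos 37° × (7.2° × π/180) = 6371 × 0.7986 × 0.1257 ≈ 639 km.

639 km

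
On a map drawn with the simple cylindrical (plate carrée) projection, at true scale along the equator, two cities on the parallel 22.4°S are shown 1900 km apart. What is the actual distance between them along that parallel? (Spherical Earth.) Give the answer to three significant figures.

In the plate carrée (x = Rλ, y = Rφ), meridians are true-scale (h = 1) and parallels are stretched by k = sec φ.
Along the parallel at 22.4°, map distances are exaggerated by k = sec 22.4° = 1.082.
True distance = 1900 / 1.082 = 1900 × cos 22.4° ≈ 1760 km.

1760 km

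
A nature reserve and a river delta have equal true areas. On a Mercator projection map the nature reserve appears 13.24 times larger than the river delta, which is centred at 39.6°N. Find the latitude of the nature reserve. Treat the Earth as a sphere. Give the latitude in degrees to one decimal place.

77.8°

On Mercator, (apparent₁)/(apparent₂) = sec²φ₁ / sec²φ₂ when true areas are equal.
cos²φ₂ / cos²φ₁ = 13.24  ⇒  cos φ₁ = cos 39.6° / √13.24 = 0.7705/3.639 = 0.2118.
φ₁ = arccos(0.2118) ≈ 77.8°.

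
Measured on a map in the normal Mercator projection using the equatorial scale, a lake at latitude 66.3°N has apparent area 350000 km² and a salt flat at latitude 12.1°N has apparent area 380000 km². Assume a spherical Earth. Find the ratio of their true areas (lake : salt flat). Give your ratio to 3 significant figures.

Mercator's areal exaggeration is sec²φ; hence true area = (apparent area) · cos²φ.
True area of lake: 350000 × cos²(66.3°) = 350000 × 0.1616 = 56550 km².
True area of salt flat: 380000 × cos²(12.1°) = 380000 × 0.9561 = 363300 km².
Ratio = 56550 / 363300 ≈ 0.156.

0.156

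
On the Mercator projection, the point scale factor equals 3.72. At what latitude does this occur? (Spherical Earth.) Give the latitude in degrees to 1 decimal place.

74.4°

Mercator scale is k = sec φ = 1/cos φ.
1/cos φ = 3.72  ⇒  cos φ = 0.2688  ⇒  φ = arccos(0.2688) ≈ 74.4°.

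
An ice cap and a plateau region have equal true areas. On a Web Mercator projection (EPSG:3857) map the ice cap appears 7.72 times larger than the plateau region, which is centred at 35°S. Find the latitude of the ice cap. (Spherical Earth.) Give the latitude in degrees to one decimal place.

On Mercator, (apparent₁)/(apparent₂) = sec²φ₁ / sec²φ₂ when true areas are equal.
cos²φ₂ / cos²φ₁ = 7.72  ⇒  cos φ₁ = cos 35° / √7.72 = 0.8192/2.778 = 0.2948.
φ₁ = arccos(0.2948) ≈ 72.9°.

72.9°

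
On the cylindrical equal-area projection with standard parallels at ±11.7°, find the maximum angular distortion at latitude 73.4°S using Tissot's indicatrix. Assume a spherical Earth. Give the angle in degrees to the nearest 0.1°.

A cylindrical equal-area projection with standard parallel φ₀ has meridian scale h = cos φ / cos φ₀ and parallel scale k = cos φ₀ / cos φ (so areas are preserved, h·k = 1).
At 73.4°: h = 0.2918, k = 3.428; principal scales a = 3.428, b = 0.2918.
sin(ω/2) = (a − b)/(a + b) = 3.136/3.719 = 0.8431, so ω = 2 arcsin(0.8431) ≈ 114.9°.

114.9°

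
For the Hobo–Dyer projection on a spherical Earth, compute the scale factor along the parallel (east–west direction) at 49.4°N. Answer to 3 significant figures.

1.22

Hobo–Dyer is a cylindrical equal-area projection with standard parallels at ±37.5°. For cylindrical equal-area with standard parallel φ₀, h = cos φ / cos φ₀ and k = cos φ₀ / cos φ, so h·k = 1.
k = cos 37.5° / cos 49.4° = 0.7934/0.6508 = 1.219.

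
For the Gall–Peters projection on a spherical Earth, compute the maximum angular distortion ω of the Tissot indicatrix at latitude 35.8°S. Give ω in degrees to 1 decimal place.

15.7°

The Gall–Peters projection is cylindrical equal-area with φ₀ = 45°. For cylindrical equal-area with standard parallel φ₀, h = cos φ / cos φ₀ and k = cos φ₀ / cos φ, so h·k = 1.
At 35.8°: h = 1.147, k = 0.8718; principal scales a = 1.147, b = 0.8718.
sin(ω/2) = (a − b)/(a + b) = 0.2752/2.019 = 0.1363, so ω = 2 arcsin(0.1363) ≈ 15.7°.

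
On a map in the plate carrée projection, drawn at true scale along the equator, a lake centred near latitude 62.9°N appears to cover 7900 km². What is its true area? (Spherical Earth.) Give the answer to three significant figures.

3600 km²

For the equirectangular projection with φ₀ = 0 (plate carrée), h = 1 along meridians and k = sec φ along parallels.
Areal scale = h·k = 1 × sec φ; at 62.9°, h = 1.000, k = 2.195, so h·k = 2.195.
True area = apparent / (areal scale) = 7900 / 2.195 ≈ 3600 km².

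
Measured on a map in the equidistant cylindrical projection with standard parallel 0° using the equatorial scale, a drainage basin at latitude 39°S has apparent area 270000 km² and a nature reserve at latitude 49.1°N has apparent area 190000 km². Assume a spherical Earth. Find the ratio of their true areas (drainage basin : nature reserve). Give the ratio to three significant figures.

On the plate carrée, areal scale = h·k = 1 × sec φ, so true area = apparent × cos φ.
True area of drainage basin: 270000 × cos(39°) = 270000 × 0.7771 = 209800 km².
True area of nature reserve: 190000 × cos(49.1°) = 190000 × 0.6547 = 124400 km².
Ratio = 209800 / 124400 ≈ 1.69.

1.69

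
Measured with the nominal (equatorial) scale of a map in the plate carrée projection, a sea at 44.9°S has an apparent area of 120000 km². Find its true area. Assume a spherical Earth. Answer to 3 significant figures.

For the equirectangular projection with φ₀ = 0 (plate carrée), h = 1 along meridians and k = sec φ along parallels.
Areal scale = h·k = 1 × sec φ; at 44.9°, h = 1.000, k = 1.412, so h·k = 1.412.
True area = apparent / (areal scale) = 120000 / 1.412 ≈ 85000 km².

85000 km²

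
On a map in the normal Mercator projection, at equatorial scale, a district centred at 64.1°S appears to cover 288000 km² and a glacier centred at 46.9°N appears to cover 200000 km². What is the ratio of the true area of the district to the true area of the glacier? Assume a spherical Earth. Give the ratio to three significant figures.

On Mercator the areal scale is sec²φ, so true area = apparent × cos²φ.
True area of district: 288000 × cos²(64.1°) = 288000 × 0.1908 = 54950 km².
True area of glacier: 200000 × cos²(46.9°) = 200000 × 0.4669 = 93370 km².
Ratio = 54950 / 93370 ≈ 0.588.

0.588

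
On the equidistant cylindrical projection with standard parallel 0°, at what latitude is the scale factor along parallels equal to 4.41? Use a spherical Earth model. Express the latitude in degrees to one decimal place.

Plate carrée: h = 1, k = sec φ along parallels.
sec φ = 4.41  ⇒  cos φ = 0.2268  ⇒  φ ≈ 76.9°.

76.9°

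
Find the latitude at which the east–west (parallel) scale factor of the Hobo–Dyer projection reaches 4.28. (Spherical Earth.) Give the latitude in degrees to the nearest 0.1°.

79.3°

Hobo–Dyer is a cylindrical equal-area projection with standard parallels at ±37.5°. Cylindrical equal-area (φ₀ = 37.5°): h = cos φ / cos 37.5° along meridians, k = cos 37.5° / cos φ along parallels; h·k = 1.
k = cos φ₀ / cos φ = 4.28  ⇒  cos φ = cos 37.5° / 4.28 = 0.1854.
φ = arccos(0.1854) ≈ 79.3°.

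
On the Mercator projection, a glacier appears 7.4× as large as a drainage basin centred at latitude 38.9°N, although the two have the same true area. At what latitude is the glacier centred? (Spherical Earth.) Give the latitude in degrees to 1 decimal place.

Mercator areal scale is sec²φ, so apparent-area ratio = sec²φ₁ / sec²φ₂ = cos²φ₂ / cos²φ₁.
cos²φ₂ / cos²φ₁ = 7.4  ⇒  cos φ₁ = cos 38.9° / √7.4 = 0.7782/2.720 = 0.2861.
φ₁ = arccos(0.2861) ≈ 73.4°.

73.4°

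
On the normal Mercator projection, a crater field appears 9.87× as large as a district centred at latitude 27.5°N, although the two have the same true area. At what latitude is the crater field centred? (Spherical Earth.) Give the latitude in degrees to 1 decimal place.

On Mercator, (apparent₁)/(apparent₂) = sec²φ₁ / sec²φ₂ when true areas are equal.
cos²φ₂ / cos²φ₁ = 9.87  ⇒  cos φ₁ = cos 27.5° / √9.87 = 0.8870/3.142 = 0.2823.
φ₁ = arccos(0.2823) ≈ 73.6°.

73.6°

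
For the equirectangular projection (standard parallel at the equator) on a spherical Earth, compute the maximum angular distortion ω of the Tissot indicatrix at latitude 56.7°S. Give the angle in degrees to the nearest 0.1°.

33.9°

For the equirectangular projection with φ₀ = 0 (plate carrée), h = 1 along meridians and k = sec φ along parallels.
At 56.7°: h = 1.000, k = 1.821; principal scales a = 1.821, b = 1.000.
sin(ω/2) = (a − b)/(a + b) = 0.8214/2.821 = 0.2911, so ω = 2 arcsin(0.2911) ≈ 33.9°.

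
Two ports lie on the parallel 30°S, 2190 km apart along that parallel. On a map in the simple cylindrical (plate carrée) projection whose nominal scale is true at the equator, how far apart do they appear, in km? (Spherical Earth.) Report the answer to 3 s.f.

2530 km

In the plate carrée (x = Rλ, y = Rφ), meridians are true-scale (h = 1) and parallels are stretched by k = sec φ.
Along the parallel, k = sec 30° = 1/0.8660 = 1.155.
Map distance = 2190 × 1.155 ≈ 2530 km.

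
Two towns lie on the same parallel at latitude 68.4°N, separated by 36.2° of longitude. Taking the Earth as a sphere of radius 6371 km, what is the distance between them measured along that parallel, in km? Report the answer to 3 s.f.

1480 km

Arc length along a parallel = R cos φ · Δλ (with Δλ in radians).
= 6371 × cos 68.4° × (36.2° × π/180) = 6371 × 0.3681 × 0.6318 ≈ 1480 km.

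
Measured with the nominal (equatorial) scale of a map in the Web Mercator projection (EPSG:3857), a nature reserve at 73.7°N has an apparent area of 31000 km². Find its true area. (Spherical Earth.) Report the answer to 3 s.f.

The Mercator projection is conformal; its linear scale factor is the same in every direction and equals sec φ = 1/cos φ.
Areal scale = k² = sec²φ = 1/cos²(73.7°) = 1/0.2807² = 12.69.
True area = apparent / (areal scale) = 31000 / 12.69 ≈ 2440 km².

2440 km²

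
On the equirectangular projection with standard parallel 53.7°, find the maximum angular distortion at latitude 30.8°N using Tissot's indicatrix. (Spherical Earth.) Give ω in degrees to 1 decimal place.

In the equirectangular projection with standard parallel φ₀ = 53.7° (x = Rλ cos φ₀, y = Rφ), meridians are true-scale (h = 1) and the parallel scale is k = cos φ₀ / cos φ.
At 30.8°: h = 1.000, k = 0.6892; principal scales a = 1.000, b = 0.6892.
sin(ω/2) = (a − b)/(a + b) = 0.3108/1.689 = 0.1840, so ω = 2 arcsin(0.1840) ≈ 21.2°.

21.2°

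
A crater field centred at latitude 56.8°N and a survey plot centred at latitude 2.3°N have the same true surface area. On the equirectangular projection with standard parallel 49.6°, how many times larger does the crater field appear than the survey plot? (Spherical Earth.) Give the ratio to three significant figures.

In the equirectangular projection with standard parallel φ₀ = 49.6° (x = Rλ cos φ₀, y = Rφ), meridians are true-scale (h = 1) and the parallel scale is k = cos φ₀ / cos φ.
Areal scale at 56.8°: h·k = 1.000 × 1.184 = 1.184.
Areal scale at 2.3°: h·k = 1.000 × 0.6486 = 0.6486.
Ratio = 1.184/0.6486 ≈ 1.82.

1.82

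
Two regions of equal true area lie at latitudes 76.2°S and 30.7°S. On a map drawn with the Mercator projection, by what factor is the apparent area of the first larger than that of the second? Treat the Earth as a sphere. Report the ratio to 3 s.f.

Mercator is conformal with k = sec φ, so areal scale = k² = sec²φ.
At 76.2°: sec²(76.2°) = 1/0.2385² = 17.58.
At 30.7°: sec²(30.7°) = 1/0.8599² = 1.353.
Ratio = 17.58/1.353 = cos²(30.7°)/cos²(76.2°) ≈ 13.0.

13.0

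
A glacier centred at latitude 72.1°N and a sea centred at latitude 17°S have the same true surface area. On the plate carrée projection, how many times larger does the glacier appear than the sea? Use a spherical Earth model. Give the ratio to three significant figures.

3.11

Plate carrée maps x = Rλ, y = Rφ. The meridian scale is h = 1 and the parallel scale is k = 1/cos φ = sec φ.
Areal scale at 72.1°: h·k = 1.000 × 3.254 = 3.254.
Areal scale at 17°: h·k = 1.000 × 1.046 = 1.046.
Ratio = 3.254/1.046 ≈ 3.11.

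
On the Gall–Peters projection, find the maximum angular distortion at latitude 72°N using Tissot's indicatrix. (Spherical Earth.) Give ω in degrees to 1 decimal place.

Gall–Peters is a cylindrical equal-area projection with standard parallels at ±45°. Cylindrical equal-area (φ₀ = 45°): h = cos φ / cos 45° along meridians, k = cos 45° / cos φ along parallels; h·k = 1.
At 72°: h = 0.4370, k = 2.288; principal scales a = 2.288, b = 0.4370.
sin(ω/2) = (a − b)/(a + b) = 1.851/2.725 = 0.6793, so ω = 2 arcsin(0.6793) ≈ 85.6°.

85.6°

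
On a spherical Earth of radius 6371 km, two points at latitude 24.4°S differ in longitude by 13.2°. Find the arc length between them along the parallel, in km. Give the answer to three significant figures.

Arc length along a parallel = R cos φ · Δλ (with Δλ in radians).
= 6371 × cos 24.4° × (13.2° × π/180) = 6371 × 0.9107 × 0.2304 ≈ 1340 km.

1340 km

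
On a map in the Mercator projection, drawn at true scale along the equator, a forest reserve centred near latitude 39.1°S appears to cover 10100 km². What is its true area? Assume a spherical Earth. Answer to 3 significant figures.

For Mercator, h = k = sec φ (a conformal cylindrical projection has a single point scale, 1/cos φ).
Areal scale = k² = sec²φ = 1/cos²(39.1°) = 1/0.7760² = 1.660.
True area = apparent / (areal scale) = 10100 / 1.660 ≈ 6080 km².

6080 km²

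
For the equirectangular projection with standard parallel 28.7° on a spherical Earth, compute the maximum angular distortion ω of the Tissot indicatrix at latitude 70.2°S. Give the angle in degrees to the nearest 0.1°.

The equidistant cylindrical projection with φ₀ = 28.7° has h = 1 (meridians true) and k = cos φ₀ / cos φ along parallels.
At 70.2°: h = 1.000, k = 2.589; principal scales a = 2.589, b = 1.000.
sin(ω/2) = (a − b)/(a + b) = 1.589/3.589 = 0.4428, so ω = 2 arcsin(0.4428) ≈ 52.6°.

52.6°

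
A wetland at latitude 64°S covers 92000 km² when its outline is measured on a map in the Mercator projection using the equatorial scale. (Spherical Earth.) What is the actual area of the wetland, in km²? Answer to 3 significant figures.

Mercator is conformal, so the point scale is isotropic: h = k = sec φ = 1/cos φ.
Areal scale = k² = sec²φ = 1/cos²(64°) = 1/0.4384² = 5.204.
True area = apparent / (areal scale) = 92000 / 5.204 ≈ 17700 km².

17700 km²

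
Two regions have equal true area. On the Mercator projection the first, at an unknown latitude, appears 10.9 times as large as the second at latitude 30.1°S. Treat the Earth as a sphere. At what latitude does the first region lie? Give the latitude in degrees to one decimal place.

74.8°

Mercator areal scale is sec²φ, so apparent-area ratio = sec²φ₁ / sec²φ₂ = cos²φ₂ / cos²φ₁.
cos²φ₂ / cos²φ₁ = 10.9  ⇒  cos φ₁ = cos 30.1° / √10.9 = 0.8652/3.302 = 0.2620.
φ₁ = arccos(0.2620) ≈ 74.8°.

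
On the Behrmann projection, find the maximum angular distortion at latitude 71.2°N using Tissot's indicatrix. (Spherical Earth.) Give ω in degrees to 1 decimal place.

98.4°

Behrmann is a cylindrical equal-area projection with standard parallels at ±30°. Cylindrical equal-area (φ₀ = 30°): h = cos φ / cos 30° along meridians, k = cos 30° / cos φ along parallels; h·k = 1.
At 71.2°: h = 0.3721, k = 2.687; principal scales a = 2.687, b = 0.3721.
sin(ω/2) = (a − b)/(a + b) = 2.315/3.059 = 0.7567, so ω = 2 arcsin(0.7567) ≈ 98.4°.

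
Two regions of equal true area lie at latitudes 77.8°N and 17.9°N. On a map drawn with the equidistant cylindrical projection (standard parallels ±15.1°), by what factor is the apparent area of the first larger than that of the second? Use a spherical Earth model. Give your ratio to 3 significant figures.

The equidistant cylindrical projection with φ₀ = 15.1° has h = 1 (meridians true) and k = cos φ₀ / cos φ along parallels.
Areal scale at 77.8°: h·k = 1.000 × 4.569 = 4.569.
Areal scale at 17.9°: h·k = 1.000 × 1.015 = 1.015.
Ratio = 4.569/1.015 ≈ 4.50.

4.50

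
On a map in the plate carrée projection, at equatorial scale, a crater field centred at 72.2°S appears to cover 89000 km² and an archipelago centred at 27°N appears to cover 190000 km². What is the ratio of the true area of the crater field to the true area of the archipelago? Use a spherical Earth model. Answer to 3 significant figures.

0.161

On the plate carrée, areal scale = h·k = 1 × sec φ, so true area = apparent × cos φ.
True area of crater field: 89000 × cos(72.2°) = 89000 × 0.3057 = 27210 km².
True area of archipelago: 190000 × cos(27°) = 190000 × 0.8910 = 169300 km².
Ratio = 27210 / 169300 ≈ 0.161.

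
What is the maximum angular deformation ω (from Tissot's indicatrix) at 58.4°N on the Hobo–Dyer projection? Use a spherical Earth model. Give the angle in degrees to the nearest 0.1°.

Hobo–Dyer is a cylindrical equal-area projection with standard parallels at ±37.5°. Cylindrical equal-area (φ₀ = 37.5°): h = cos φ / cos 37.5° along meridians, k = cos 37.5° / cos φ along parallels; h·k = 1.
At 58.4°: h = 0.6605, k = 1.514; principal scales a = 1.514, b = 0.6605.
sin(ω/2) = (a − b)/(a + b) = 0.8536/2.175 = 0.3925, so ω = 2 arcsin(0.3925) ≈ 46.2°.

46.2°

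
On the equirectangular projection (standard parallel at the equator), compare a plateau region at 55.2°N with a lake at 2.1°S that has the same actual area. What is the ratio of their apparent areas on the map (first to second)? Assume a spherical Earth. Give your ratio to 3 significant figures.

In the plate carrée (x = Rλ, y = Rφ), meridians are true-scale (h = 1) and parallels are stretched by k = sec φ.
Areal scale at 55.2°: h·k = 1.000 × 1.752 = 1.752.
Areal scale at 2.1°: h·k = 1.000 × 1.001 = 1.001.
Ratio = 1.752/1.001 ≈ 1.75.

1.75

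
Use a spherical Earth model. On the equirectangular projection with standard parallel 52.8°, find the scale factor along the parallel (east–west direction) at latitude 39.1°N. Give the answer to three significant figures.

0.779

The equidistant cylindrical projection with φ₀ = 52.8° has h = 1 (meridians true) and k = cos φ₀ / cos φ along parallels.
k = cos 52.8° / cos 39.1° = 0.6046/0.7760 = 0.7791.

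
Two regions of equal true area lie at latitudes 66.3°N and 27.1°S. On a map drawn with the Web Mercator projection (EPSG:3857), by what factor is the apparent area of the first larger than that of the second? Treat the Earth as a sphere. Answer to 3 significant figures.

4.91

Mercator areal scale is sec²φ.
At 66.3°: sec²(66.3°) = 1/0.4019² = 6.190.
At 27.1°: sec²(27.1°) = 1/0.8902² = 1.262.
Ratio = 6.190/1.262 = cos²(27.1°)/cos²(66.3°) ≈ 4.91.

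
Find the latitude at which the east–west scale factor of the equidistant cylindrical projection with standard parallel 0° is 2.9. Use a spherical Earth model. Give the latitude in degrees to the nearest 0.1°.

69.8°

Plate carrée: h = 1, k = sec φ along parallels.
sec φ = 2.9  ⇒  cos φ = 0.3448  ⇒  φ ≈ 69.8°.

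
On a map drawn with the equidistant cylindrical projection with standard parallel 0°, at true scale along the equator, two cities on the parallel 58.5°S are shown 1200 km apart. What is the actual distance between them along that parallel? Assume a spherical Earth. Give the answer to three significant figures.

627 km

In the plate carrée (x = Rλ, y = Rφ), meridians are true-scale (h = 1) and parallels are stretched by k = sec φ.
Along the parallel at 58.5°, map distances are exaggerated by k = sec 58.5° = 1.914.
True distance = 1200 / 1.914 = 1200 × cos 58.5° ≈ 627 km.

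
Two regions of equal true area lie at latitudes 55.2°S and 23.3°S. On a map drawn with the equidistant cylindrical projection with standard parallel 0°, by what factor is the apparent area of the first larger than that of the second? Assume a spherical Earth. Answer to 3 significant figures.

In the plate carrée (x = Rλ, y = Rφ), meridians are true-scale (h = 1) and parallels are stretched by k = sec φ.
Areal scale at 55.2°: h·k = 1.000 × 1.752 = 1.752.
Areal scale at 23.3°: h·k = 1.000 × 1.089 = 1.089.
Ratio = 1.752/1.089 ≈ 1.61.

1.61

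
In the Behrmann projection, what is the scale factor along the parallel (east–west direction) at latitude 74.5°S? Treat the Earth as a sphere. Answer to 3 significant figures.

3.24

The Behrmann projection is cylindrical equal-area with φ₀ = 30°. A cylindrical equal-area projection with standard parallel φ₀ has meridian scale h = cos φ / cos φ₀ and parallel scale k = cos φ₀ / cos φ (so areas are preserved, h·k = 1).
k = cos 30° / cos 74.5° = 0.8660/0.2672 = 3.241.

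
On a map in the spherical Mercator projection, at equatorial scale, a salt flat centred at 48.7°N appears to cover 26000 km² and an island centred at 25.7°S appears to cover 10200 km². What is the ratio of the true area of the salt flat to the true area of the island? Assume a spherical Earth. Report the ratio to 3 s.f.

On Mercator the areal scale is sec²φ, so true area = apparent × cos²φ.
True area of salt flat: 26000 × cos²(48.7°) = 26000 × 0.4356 = 11330 km².
True area of island: 10200 × cos²(25.7°) = 10200 × 0.8119 = 8282 km².
Ratio = 11330 / 8282 ≈ 1.37.

1.37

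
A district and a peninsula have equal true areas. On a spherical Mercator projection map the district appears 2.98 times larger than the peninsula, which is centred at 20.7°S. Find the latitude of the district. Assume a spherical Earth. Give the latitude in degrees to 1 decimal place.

57.2°

On Mercator, (apparent₁)/(apparent₂) = sec²φ₁ / sec²φ₂ when true areas are equal.
cos²φ₂ / cos²φ₁ = 2.98  ⇒  cos φ₁ = cos 20.7° / √2.98 = 0.9354/1.726 = 0.5419.
φ₁ = arccos(0.5419) ≈ 57.2°.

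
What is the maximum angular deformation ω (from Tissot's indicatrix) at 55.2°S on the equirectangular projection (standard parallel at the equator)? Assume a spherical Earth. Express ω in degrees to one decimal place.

For the equirectangular projection with φ₀ = 0 (plate carrée), h = 1 along meridians and k = sec φ along parallels.
At 55.2°: h = 1.000, k = 1.752; principal scales a = 1.752, b = 1.000.
sin(ω/2) = (a − b)/(a + b) = 0.7522/2.752 = 0.2733, so ω = 2 arcsin(0.2733) ≈ 31.7°.

31.7°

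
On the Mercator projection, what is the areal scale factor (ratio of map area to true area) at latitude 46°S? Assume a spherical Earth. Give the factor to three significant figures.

2.07

The Mercator projection is conformal; its linear scale factor is the same in every direction and equals sec φ = 1/cos φ.
Areal scale = k² = sec²φ = 1/cos²(46°) = 1/0.6947² = 2.072.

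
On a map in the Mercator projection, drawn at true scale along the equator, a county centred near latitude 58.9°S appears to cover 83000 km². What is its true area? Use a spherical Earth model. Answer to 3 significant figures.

22100 km²

For Mercator, h = k = sec φ (a conformal cylindrical projection has a single point scale, 1/cos φ).
Areal scale = k² = sec²φ = 1/cos²(58.9°) = 1/0.5165² = 3.748.
True area = apparent / (areal scale) = 83000 / 3.748 ≈ 22100 km².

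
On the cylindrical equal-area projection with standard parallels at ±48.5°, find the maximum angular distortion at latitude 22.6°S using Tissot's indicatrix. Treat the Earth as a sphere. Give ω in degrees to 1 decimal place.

37.3°

A cylindrical equal-area projection with standard parallel φ₀ has meridian scale h = cos φ / cos φ₀ and parallel scale k = cos φ₀ / cos φ (so areas are preserved, h·k = 1).
At 22.6°: h = 1.393, k = 0.7177; principal scales a = 1.393, b = 0.7177.
sin(ω/2) = (a − b)/(a + b) = 0.6755/2.111 = 0.3200, so ω = 2 arcsin(0.3200) ≈ 37.3°.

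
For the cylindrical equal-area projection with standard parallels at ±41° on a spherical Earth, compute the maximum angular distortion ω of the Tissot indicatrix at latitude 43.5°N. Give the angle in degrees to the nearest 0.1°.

Cylindrical equal-area (φ₀ = 41°): h = cos φ / cos 41° along meridians, k = cos 41° / cos φ along parallels; h·k = 1.
At 43.5°: h = 0.9611, k = 1.040; principal scales a = 1.040, b = 0.9611.
sin(ω/2) = (a − b)/(a + b) = 0.07931/2.002 = 0.03962, so ω = 2 arcsin(0.03962) ≈ 4.5°.

4.5°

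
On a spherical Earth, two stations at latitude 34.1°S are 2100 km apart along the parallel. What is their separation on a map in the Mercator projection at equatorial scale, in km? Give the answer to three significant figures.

2540 km

The Mercator projection is conformal; its linear scale factor is the same in every direction and equals sec φ = 1/cos φ.
Along the parallel, k = sec 34.1° = 1/0.8281 = 1.208.
Map distance = 2100 × 1.208 ≈ 2540 km.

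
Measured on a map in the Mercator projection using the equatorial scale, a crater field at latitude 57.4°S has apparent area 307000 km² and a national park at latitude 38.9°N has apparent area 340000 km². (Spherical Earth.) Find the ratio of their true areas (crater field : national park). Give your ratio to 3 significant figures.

Mercator's areal exaggeration is sec²φ; hence true area = (apparent area) · cos²φ.
True area of crater field: 307000 × cos²(57.4°) = 307000 × 0.2903 = 89110 km².
True area of national park: 340000 × cos²(38.9°) = 340000 × 0.6057 = 205900 km².
Ratio = 89110 / 205900 ≈ 0.433.

0.433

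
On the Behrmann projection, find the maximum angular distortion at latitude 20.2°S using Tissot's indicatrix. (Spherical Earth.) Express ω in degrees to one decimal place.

9.2°

Behrmann is a cylindrical equal-area projection with standard parallels at ±30°. Cylindrical equal-area (φ₀ = 30°): h = cos φ / cos 30° along meridians, k = cos 30° / cos φ along parallels; h·k = 1.
At 20.2°: h = 1.084, k = 0.9228; principal scales a = 1.084, b = 0.9228.
sin(ω/2) = (a − b)/(a + b) = 0.1609/2.006 = 0.08019, so ω = 2 arcsin(0.08019) ≈ 9.2°.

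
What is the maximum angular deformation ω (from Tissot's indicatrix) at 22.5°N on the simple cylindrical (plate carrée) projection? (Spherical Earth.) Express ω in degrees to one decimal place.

4.5°

For the equirectangular projection with φ₀ = 0 (plate carrée), h = 1 along meridians and k = sec φ along parallels.
At 22.5°: h = 1.000, k = 1.082; principal scales a = 1.082, b = 1.000.
sin(ω/2) = (a − b)/(a + b) = 0.08239/2.082 = 0.03957, so ω = 2 arcsin(0.03957) ≈ 4.5°.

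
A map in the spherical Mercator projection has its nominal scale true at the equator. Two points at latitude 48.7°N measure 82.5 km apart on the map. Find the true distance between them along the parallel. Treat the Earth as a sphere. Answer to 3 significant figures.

54.5 km

Mercator is conformal, so the point scale is isotropic: h = k = sec φ = 1/cos φ.
Along the parallel at 48.7°, map distances are exaggerated by k = sec 48.7° = 1.515.
True distance = 82.5 / 1.515 = 82.5 × cos 48.7° ≈ 54.5 km.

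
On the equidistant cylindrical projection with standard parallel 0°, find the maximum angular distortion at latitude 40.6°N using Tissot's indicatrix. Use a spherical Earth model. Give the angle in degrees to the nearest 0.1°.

In the plate carrée (x = Rλ, y = Rφ), meridians are true-scale (h = 1) and parallels are stretched by k = sec φ.
At 40.6°: h = 1.000, k = 1.317; principal scales a = 1.317, b = 1.000.
sin(ω/2) = (a − b)/(a + b) = 0.3171/2.317 = 0.1368, so ω = 2 arcsin(0.1368) ≈ 15.7°.

15.7°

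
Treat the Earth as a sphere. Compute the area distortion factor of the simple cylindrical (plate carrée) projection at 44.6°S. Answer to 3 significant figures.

1.40

In the plate carrée (x = Rλ, y = Rφ), meridians are true-scale (h = 1) and parallels are stretched by k = sec φ.
Areal scale = h·k = 1 × sec φ; at 44.6°, h = 1.000, k = 1.404, so h·k = 1.404.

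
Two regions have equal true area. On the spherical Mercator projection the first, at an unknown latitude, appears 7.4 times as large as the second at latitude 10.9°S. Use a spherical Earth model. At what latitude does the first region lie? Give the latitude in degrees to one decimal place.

On Mercator, (apparent₁)/(apparent₂) = sec²φ₁ / sec²φ₂ when true areas are equal.
cos²φ₂ / cos²φ₁ = 7.4  ⇒  cos φ₁ = cos 10.9° / √7.4 = 0.9820/2.720 = 0.3610.
φ₁ = arccos(0.3610) ≈ 68.8°.

68.8°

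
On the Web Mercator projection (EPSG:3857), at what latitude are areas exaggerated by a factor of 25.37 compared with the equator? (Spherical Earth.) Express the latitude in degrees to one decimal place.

Mercator areal scale is sec²φ.
sec²φ = 25.37  ⇒  cos²φ = 0.03942  ⇒  cos φ = 0.1985.
φ = arccos(0.1985) ≈ 78.5°.

78.5°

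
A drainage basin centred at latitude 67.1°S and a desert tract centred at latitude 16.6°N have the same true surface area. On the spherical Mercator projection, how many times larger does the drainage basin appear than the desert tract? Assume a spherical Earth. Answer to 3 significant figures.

Mercator areal scale is sec²φ.
At 67.1°: sec²(67.1°) = 1/0.3891² = 6.604.
At 16.6°: sec²(16.6°) = 1/0.9583² = 1.089.
Ratio = 6.604/1.089 = cos²(16.6°)/cos²(67.1°) ≈ 6.07.

6.07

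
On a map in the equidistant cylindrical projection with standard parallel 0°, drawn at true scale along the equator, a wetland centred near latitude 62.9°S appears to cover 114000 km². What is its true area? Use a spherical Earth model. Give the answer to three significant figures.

In the plate carrée (x = Rλ, y = Rφ), meridians are true-scale (h = 1) and parallels are stretched by k = sec φ.
Areal scale = h·k = 1 × sec φ; at 62.9°, h = 1.000, k = 2.195, so h·k = 2.195.
True area = apparent / (areal scale) = 114000 / 2.195 ≈ 51900 km².

51900 km²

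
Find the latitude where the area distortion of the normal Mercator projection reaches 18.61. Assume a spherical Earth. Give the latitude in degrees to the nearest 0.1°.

Mercator areal scale is sec²φ.
sec²φ = 18.61  ⇒  cos²φ = 0.05373  ⇒  cos φ = 0.2318.
φ = arccos(0.2318) ≈ 76.6°.

76.6°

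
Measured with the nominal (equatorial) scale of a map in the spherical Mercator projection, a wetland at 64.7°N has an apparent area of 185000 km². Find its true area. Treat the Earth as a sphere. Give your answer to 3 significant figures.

For Mercator, h = k = sec φ (a conformal cylindrical projection has a single point scale, 1/cos φ).
Areal scale = k² = sec²φ = 1/cos²(64.7°) = 1/0.4274² = 5.475.
True area = apparent / (areal scale) = 185000 / 5.475 ≈ 33800 km².

33800 km²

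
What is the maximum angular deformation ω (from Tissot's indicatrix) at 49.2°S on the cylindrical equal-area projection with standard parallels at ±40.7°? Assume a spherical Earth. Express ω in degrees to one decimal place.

17.0°

Cylindrical equal-area (φ₀ = 40.7°): h = cos φ / cos 40.7° along meridians, k = cos 40.7° / cos φ along parallels; h·k = 1.
At 49.2°: h = 0.8619, k = 1.160; principal scales a = 1.160, b = 0.8619.
sin(ω/2) = (a − b)/(a + b) = 0.2984/2.022 = 0.1476, so ω = 2 arcsin(0.1476) ≈ 17.0°.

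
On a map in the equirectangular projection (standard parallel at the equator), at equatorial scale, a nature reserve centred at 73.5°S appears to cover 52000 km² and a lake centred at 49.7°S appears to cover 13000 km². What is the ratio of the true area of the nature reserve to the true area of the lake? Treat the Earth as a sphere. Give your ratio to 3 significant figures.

Plate carrée has h = 1 and k = sec φ, giving areal scale sec φ; true area = (apparent area) · cos φ.
True area of nature reserve: 52000 × cos(73.5°) = 52000 × 0.2840 = 14770 km².
True area of lake: 13000 × cos(49.7°) = 13000 × 0.6468 = 8408 km².
Ratio = 14770 / 8408 ≈ 1.76.

1.76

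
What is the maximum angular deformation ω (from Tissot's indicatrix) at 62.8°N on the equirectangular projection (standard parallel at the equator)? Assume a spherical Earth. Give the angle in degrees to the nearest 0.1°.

For the equirectangular projection with φ₀ = 0 (plate carrée), h = 1 along meridians and k = sec φ along parallels.
At 62.8°: h = 1.000, k = 2.188; principal scales a = 2.188, b = 1.000.
sin(ω/2) = (a − b)/(a + b) = 1.188/3.188 = 0.3726, so ω = 2 arcsin(0.3726) ≈ 43.8°.

43.8°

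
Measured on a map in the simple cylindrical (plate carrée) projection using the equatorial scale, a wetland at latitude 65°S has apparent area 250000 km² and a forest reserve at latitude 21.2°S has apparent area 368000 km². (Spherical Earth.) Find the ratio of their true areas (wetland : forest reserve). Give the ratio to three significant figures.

0.308

On the plate carrée, areal scale = h·k = 1 × sec φ, so true area = apparent × cos φ.
True area of wetland: 250000 × cos(65°) = 250000 × 0.4226 = 105700 km².
True area of forest reserve: 368000 × cos(21.2°) = 368000 × 0.9323 = 343100 km².
Ratio = 105700 / 343100 ≈ 0.308.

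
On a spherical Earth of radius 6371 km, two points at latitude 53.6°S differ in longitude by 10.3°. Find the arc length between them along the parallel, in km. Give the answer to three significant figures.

680 km

Arc length along a parallel = R cos φ · Δλ (with Δλ in radians).
= 6371 × cos 53.6° × (10.3° × π/180) = 6371 × 0.5934 × 0.1798 ≈ 680 km.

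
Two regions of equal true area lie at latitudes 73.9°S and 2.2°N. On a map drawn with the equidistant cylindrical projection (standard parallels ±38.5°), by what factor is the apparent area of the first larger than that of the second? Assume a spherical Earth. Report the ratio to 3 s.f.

The equidistant cylindrical projection with φ₀ = 38.5° has h = 1 (meridians true) and k = cos φ₀ / cos φ along parallels.
Areal scale at 73.9°: h·k = 1.000 × 2.822 = 2.822.
Areal scale at 2.2°: h·k = 1.000 × 0.7832 = 0.7832.
Ratio = 2.822/0.7832 ≈ 3.60.

3.60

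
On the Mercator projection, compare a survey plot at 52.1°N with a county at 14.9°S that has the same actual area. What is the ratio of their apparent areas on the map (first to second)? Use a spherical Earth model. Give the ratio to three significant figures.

2.47

Mercator is conformal with k = sec φ, so areal scale = k² = sec²φ.
At 52.1°: sec²(52.1°) = 1/0.6143² = 2.650.
At 14.9°: sec²(14.9°) = 1/0.9664² = 1.071.
Ratio = 2.650/1.071 = cos²(14.9°)/cos²(52.1°) ≈ 2.47.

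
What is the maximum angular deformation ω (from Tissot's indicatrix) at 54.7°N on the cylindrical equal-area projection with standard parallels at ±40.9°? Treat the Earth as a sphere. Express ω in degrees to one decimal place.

30.4°

Cylindrical equal-area (φ₀ = 40.9°): h = cos φ / cos 40.9° along meridians, k = cos 40.9° / cos φ along parallels; h·k = 1.
At 54.7°: h = 0.7645, k = 1.308; principal scales a = 1.308, b = 0.7645.
sin(ω/2) = (a − b)/(a + b) = 0.5435/2.073 = 0.2622, so ω = 2 arcsin(0.2622) ≈ 30.4°.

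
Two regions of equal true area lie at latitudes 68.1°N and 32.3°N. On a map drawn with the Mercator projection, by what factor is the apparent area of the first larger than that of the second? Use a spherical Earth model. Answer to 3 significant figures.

5.14

Mercator is conformal with k = sec φ, so areal scale = k² = sec²φ.
At 68.1°: sec²(68.1°) = 1/0.3730² = 7.188.
At 32.3°: sec²(32.3°) = 1/0.8453² = 1.400.
Ratio = 7.188/1.400 = cos²(32.3°)/cos²(68.1°) ≈ 5.14.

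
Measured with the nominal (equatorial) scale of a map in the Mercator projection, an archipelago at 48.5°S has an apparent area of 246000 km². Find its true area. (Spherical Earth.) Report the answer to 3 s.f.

108000 km²

Mercator is conformal, so the point scale is isotropic: h = k = sec φ = 1/cos φ.
Areal scale = k² = sec²φ = 1/cos²(48.5°) = 1/0.6626² = 2.278.
True area = apparent / (areal scale) = 246000 / 2.278 ≈ 108000 km².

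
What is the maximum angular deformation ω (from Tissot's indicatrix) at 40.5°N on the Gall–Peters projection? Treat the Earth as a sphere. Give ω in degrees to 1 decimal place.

8.3°

Gall–Peters is a cylindrical equal-area projection with standard parallels at ±45°. For cylindrical equal-area with standard parallel φ₀, h = cos φ / cos φ₀ and k = cos φ₀ / cos φ, so h·k = 1.
At 40.5°: h = 1.075, k = 0.9299; principal scales a = 1.075, b = 0.9299.
sin(ω/2) = (a − b)/(a + b) = 0.1455/2.005 = 0.07254, so ω = 2 arcsin(0.07254) ≈ 8.3°.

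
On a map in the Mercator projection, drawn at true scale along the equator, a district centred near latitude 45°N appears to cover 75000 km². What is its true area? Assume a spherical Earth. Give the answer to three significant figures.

For Mercator, h = k = sec φ (a conformal cylindrical projection has a single point scale, 1/cos φ).
Areal scale = k² = sec²φ = 1/cos²(45°) = 1/0.7071² = 2.000.
True area = apparent / (areal scale) = 75000 / 2.000 ≈ 37500 km².

37500 km²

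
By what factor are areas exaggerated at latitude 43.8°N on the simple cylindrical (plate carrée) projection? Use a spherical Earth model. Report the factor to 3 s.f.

1.39

In the plate carrée (x = Rλ, y = Rφ), meridians are true-scale (h = 1) and parallels are stretched by k = sec φ.
Areal scale = h·k = 1 × sec φ; at 43.8°, h = 1.000, k = 1.386, so h·k = 1.386.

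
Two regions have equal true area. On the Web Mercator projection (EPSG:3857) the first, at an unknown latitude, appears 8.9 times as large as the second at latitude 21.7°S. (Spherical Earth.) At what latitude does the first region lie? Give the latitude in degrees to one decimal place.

Mercator areal scale is sec²φ, so apparent-area ratio = sec²φ₁ / sec²φ₂ = cos²φ₂ / cos²φ₁.
cos²φ₂ / cos²φ₁ = 8.9  ⇒  cos φ₁ = cos 21.7° / √8.9 = 0.9291/2.983 = 0.3114.
φ₁ = arccos(0.3114) ≈ 71.9°.

71.9°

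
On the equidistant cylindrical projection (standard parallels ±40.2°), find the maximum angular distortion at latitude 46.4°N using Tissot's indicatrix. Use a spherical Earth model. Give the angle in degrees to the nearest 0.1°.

With standard parallel φ₀ = 40.2°, the equirectangular projection gives x = Rλ cos φ₀, y = Rφ, so h = 1 and k = cos 40.2° / cos φ.
At 46.4°: h = 1.000, k = 1.108; principal scales a = 1.108, b = 1.000.
sin(ω/2) = (a − b)/(a + b) = 0.1076/2.108 = 0.05104, so ω = 2 arcsin(0.05104) ≈ 5.9°.

5.9°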